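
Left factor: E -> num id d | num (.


Common prefix: 'num'
Factored: E -> num E', E' -> id d | (


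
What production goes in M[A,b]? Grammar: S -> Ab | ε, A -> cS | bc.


For [A, b]: 'b' ∈ FIRST(bc)
Entry: A -> bc


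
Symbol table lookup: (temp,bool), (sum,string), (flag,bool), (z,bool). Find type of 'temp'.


Lookup 'temp' → type bool


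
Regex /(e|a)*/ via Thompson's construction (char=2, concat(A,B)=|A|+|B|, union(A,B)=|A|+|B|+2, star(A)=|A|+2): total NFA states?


Syntax tree has 2 char leaf(s), 1 union(s), 1 star(s)
chars contribute 2×2 = 4; each union adds +2; each star adds +2
Total: 4 + 2 + 2 = 8 states


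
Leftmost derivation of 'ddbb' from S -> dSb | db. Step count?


Derivation: S => dSb => ddbb
Steps: 2


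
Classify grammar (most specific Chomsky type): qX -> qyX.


LHS has context (more than one symbol) and |LHS| ≤ |RHS|
Classification: Type 1 (Context-Sensitive)


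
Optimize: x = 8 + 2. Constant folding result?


8 + 2 = 10 at compile time
Optimized: x = 10


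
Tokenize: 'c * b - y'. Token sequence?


Scan left to right, longest-match per lexeme
Tokens: ID(c), OP(*), ID(b), OP(-), ID(y)


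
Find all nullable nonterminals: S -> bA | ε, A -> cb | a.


A nonterminal is nullable iff some alternative derives ε (directly, or every symbol in it is nullable)
Nullable: {S}


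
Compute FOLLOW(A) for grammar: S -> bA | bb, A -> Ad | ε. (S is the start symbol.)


$ ∈ FOLLOW(S). For each A -> αBβ: add FIRST(β)\{ε} to FOLLOW(B); if β nullable, add FOLLOW(A).
FOLLOW(A) = {$, d}


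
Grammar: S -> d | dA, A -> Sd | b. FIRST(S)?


Per alternative of S: FIRST(d) = {d}; FIRST(dA) = {d}
FIRST(S) = {d}


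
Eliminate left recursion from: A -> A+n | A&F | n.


Left-recursive alternatives: A+n, A&F; non-recursive: n
Introduce A': A -> nA', A' -> +nA' | &FA' | ε


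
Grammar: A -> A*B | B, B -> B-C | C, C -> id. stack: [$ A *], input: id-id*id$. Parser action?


no handle ('A*' is not any RHS); shift 'id'
Action: shift


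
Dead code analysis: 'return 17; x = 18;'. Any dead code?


statement follows a return and is unreachable
Dead: 'x = 18'


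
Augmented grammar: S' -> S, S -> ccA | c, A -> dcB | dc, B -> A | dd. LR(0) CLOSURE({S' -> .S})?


Start: S' -> .S
For each item with dot before a nonterminal B, add B -> .γ for every B-production
Closure: [S' -> .S, S -> .ccA, S -> .c]


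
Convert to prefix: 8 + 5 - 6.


left-to-right (same/higher precedence on left): tree is (- (+ 8 5) 6)
Prefix: - + 8 5 6


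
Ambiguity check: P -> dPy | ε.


balanced d^n…y^n: each string has a unique parse
Unambiguous


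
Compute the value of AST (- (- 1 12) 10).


Evaluate inner: (- 1 12) = -11
Evaluate root: (- -11 10) = -21
Result: -21


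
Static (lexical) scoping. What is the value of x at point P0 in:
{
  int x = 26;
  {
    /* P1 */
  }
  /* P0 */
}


x declared in the same block as P0
x = 26


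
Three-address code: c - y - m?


Break into single-operator statements:
t1 = c - y
t2 = t1 - m


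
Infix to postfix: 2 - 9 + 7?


Left to right (same or higher precedence on left)
Postfix: 2 9 - 7 +


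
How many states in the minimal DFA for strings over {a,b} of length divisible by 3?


Track length mod 3: states 0..2, accept at 0
Minimal DFA: 3 states


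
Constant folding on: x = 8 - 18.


8 - 18 = -10 at compile time
Optimized: x = -10


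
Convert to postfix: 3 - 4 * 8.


* has higher precedence, evaluate 4*8 first
Postfix: 3 4 8 * -


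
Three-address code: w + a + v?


Break into single-operator statements:
t1 = w + a
t2 = t1 + v


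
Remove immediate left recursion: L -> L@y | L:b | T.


Left-recursive alternatives: L@y, L:b; non-recursive: T
Introduce L': L -> TL', L' -> @yL' | :bL' | ε


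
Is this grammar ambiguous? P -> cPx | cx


balanced c^n…x^n: each string has a unique parse
Unambiguous


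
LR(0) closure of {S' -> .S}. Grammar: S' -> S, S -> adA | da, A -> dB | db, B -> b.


Start: S' -> .S
For each item with dot before a nonterminal B, add B -> .γ for every B-production
Closure: [S' -> .S, S -> .adA, S -> .da]


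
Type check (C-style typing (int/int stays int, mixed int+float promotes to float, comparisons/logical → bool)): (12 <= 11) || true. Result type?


Operand types: bool || bool
Rule: logical operators take bool operands and yield bool
Result type: bool


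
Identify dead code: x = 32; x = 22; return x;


first assignment to x is overwritten before any read
Dead: 'x = 32'


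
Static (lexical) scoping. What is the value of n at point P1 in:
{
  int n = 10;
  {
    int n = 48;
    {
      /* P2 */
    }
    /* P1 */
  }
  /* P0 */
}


n declared in the same block as P1
n = 48


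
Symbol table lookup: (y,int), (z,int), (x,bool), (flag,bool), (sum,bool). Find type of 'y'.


Lookup 'y' → type int


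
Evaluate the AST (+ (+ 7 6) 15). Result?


Evaluate inner: (+ 7 6) = 13
Evaluate root: (+ 13 15) = 28
Result: 28


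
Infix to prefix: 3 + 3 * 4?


'*' binds tighter: tree is (+ 3 (* 3 4))
Prefix: + 3 * 3 4


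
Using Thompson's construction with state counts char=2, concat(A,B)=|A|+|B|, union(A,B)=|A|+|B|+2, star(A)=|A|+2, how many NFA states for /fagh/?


Syntax tree has 4 char leaf(s), 0 union(s), 0 star(s)
chars contribute 4×2 = 8; each union adds +2; each star adds +2
Total: 8 + 0 + 0 = 8 states


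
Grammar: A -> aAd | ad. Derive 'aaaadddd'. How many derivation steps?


Derivation: A => aAd => aaAdd => aaaAddd => aaaadddd
Steps: 4


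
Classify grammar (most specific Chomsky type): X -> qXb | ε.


Single nonterminal LHS, but q^n b^n is not regular
Classification: Type 2 (Context-Free)


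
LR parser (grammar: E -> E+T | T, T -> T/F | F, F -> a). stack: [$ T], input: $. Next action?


lookahead ∉ {/} so T won't extend; reduce E -> T
Action: reduce (E -> T)


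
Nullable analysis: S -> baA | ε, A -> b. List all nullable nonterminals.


A nonterminal is nullable iff some alternative derives ε (directly, or every symbol in it is nullable)
Nullable: {S}


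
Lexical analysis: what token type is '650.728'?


Pattern: digits with a decimal point
Type: FLOAT_LITERAL


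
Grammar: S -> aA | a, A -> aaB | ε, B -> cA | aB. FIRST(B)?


Per alternative of B: FIRST(cA) = {c}; FIRST(aB) = {a}
FIRST(B) = {a, c}


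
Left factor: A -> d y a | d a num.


Common prefix: 'd'
Factored: A -> d A', A' -> y a | a num


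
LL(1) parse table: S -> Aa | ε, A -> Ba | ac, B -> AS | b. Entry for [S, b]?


For [S, b]: 'b' ∈ FIRST(Aa)
Entry: S -> Aa


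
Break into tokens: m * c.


Scan left to right, longest-match per lexeme
Tokens: ID(m), OP(*), ID(c)


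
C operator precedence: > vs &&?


'>' is relational (level 7); '&&' is logical AND (level 2)
Higher level binds tighter
'>' has higher precedence than '&&'


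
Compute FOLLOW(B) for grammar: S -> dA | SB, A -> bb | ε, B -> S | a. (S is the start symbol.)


$ ∈ FOLLOW(S). For each A -> αBβ: add FIRST(β)\{ε} to FOLLOW(B); if β nullable, add FOLLOW(A).
FOLLOW(B) = {$, a, d}


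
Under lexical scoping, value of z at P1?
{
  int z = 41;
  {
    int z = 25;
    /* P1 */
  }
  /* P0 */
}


z declared in the same block as P1
z = 25


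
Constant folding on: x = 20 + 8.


20 + 8 = 28 at compile time
Optimized: x = 28


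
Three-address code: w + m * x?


Break into single-operator statements:
t1 = m * x
t2 = w + t1


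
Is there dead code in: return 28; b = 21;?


statement follows a return and is unreachable
Dead: 'b = 21'


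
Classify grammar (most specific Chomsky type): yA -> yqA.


LHS has context (more than one symbol) and |LHS| ≤ |RHS|
Classification: Type 1 (Context-Sensitive)


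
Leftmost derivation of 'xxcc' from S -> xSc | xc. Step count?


Derivation: S => xSc => xxcc
Steps: 2


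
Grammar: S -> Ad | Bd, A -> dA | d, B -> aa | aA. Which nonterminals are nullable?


A nonterminal is nullable iff some alternative derives ε (directly, or every symbol in it is nullable)
Nullable: {}


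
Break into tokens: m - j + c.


Scan left to right, longest-match per lexeme
Tokens: ID(m), OP(-), ID(j), OP(+), ID(c)


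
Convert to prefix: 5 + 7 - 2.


left-to-right (same/higher precedence on left): tree is (- (+ 5 7) 2)
Prefix: - + 5 7 2


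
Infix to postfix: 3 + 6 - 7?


Left to right (same or higher precedence on left)
Postfix: 3 6 + 7 -


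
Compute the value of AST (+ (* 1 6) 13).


Evaluate inner: (* 1 6) = 6
Evaluate root: (+ 6 13) = 19
Result: 19


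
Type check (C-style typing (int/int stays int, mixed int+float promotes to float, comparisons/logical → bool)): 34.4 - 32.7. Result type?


Operand types: float - float
Rule: mixed int/float promotes to float; int/int stays int
Result type: float


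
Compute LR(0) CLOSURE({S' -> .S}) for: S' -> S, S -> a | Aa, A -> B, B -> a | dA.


Start: S' -> .S
For each item with dot before a nonterminal B, add B -> .γ for every B-production
Closure: [S' -> .S, S -> .a, S -> .Aa, A -> .B, B -> .a, B -> .dA]


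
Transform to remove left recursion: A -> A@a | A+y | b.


Left-recursive alternatives: A@a, A+y; non-recursive: b
Introduce A': A -> bA', A' -> @aA' | +yA' | ε


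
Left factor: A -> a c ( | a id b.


Common prefix: 'a'
Factored: A -> a A', A' -> c ( | id b


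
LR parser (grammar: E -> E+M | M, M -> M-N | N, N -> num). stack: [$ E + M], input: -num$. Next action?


'-' can extend M; shift to build M -> M-N
Action: shift


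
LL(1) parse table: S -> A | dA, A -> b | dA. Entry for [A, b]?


For [A, b]: 'b' ∈ FIRST(b)
Entry: A -> b


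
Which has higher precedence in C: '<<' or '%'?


'%' is multiplicative (level 10); '<<' is shift (level 8)
Higher level binds tighter
'%' has higher precedence than '<<'


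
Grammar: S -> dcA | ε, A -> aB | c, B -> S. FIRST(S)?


Per alternative of S: FIRST(dcA) = {d}; FIRST(ε) = {ε}
FIRST(S) = {d, ε}


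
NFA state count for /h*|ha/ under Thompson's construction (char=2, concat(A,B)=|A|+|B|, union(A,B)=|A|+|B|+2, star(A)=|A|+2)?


Syntax tree has 3 char leaf(s), 1 union(s), 1 star(s)
chars contribute 3×2 = 6; each union adds +2; each star adds +2
Total: 6 + 2 + 2 = 10 states


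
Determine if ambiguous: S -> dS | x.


right-linear, alternatives start with distinct terminals 'd' vs 'x': unique leftmost derivation
Unambiguous


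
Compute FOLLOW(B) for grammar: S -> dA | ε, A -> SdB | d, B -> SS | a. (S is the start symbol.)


$ ∈ FOLLOW(S). For each A -> αBβ: add FIRST(β)\{ε} to FOLLOW(B); if β nullable, add FOLLOW(A).
FOLLOW(B) = {$, d}


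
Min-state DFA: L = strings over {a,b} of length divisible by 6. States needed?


Track length mod 6: states 0..5, accept at 0
Minimal DFA: 6 states


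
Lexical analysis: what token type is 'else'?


Pattern: reserved word
Type: KEYWORD


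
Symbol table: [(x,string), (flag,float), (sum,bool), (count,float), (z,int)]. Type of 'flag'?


Lookup 'flag' → type float


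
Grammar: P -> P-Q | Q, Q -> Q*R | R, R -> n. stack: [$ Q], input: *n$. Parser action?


shift '*' to continue Q -> Q*R
Action: shift


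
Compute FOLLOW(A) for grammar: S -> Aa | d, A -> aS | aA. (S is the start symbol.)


$ ∈ FOLLOW(S). For each A -> αBβ: add FIRST(β)\{ε} to FOLLOW(B); if β nullable, add FOLLOW(A).
FOLLOW(A) = {a}


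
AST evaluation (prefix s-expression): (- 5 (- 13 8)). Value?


Evaluate inner: (- 13 8) = 5
Evaluate root: (- 5 5) = 0
Result: 0


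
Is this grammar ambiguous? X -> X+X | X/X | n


'n+n/n' has two parse trees (no precedence encoded between + and /)
Ambiguous


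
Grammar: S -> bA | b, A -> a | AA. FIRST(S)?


Per alternative of S: FIRST(bA) = {b}; FIRST(b) = {b}
FIRST(S) = {b}


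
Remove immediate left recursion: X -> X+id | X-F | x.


Left-recursive alternatives: X+id, X-F; non-recursive: x
Introduce X': X -> xX', X' -> +idX' | -FX' | ε


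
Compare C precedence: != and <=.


'<=' is relational (level 7); '!=' is equality (level 6)
Higher level binds tighter
'<=' has higher precedence than '!='


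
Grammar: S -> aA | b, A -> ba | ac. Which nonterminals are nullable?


A nonterminal is nullable iff some alternative derives ε (directly, or every symbol in it is nullable)
Nullable: {}


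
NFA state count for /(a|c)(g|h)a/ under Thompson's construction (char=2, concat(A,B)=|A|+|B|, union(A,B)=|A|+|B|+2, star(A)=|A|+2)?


Syntax tree has 5 char leaf(s), 2 union(s), 0 star(s)
chars contribute 5×2 = 10; each union adds +2; each star adds +2
Total: 10 + 4 + 0 = 14 states


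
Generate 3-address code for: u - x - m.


Break into single-operator statements:
t1 = u - x
t2 = t1 - m


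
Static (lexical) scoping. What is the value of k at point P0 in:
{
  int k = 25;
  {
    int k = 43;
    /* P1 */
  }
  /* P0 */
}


k declared in the same block as P0
k = 25


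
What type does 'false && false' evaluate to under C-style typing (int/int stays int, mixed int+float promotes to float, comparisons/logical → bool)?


Operand types: bool && bool
Rule: logical operators take bool operands and yield bool
Result type: bool


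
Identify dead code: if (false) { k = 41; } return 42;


condition is constant false, so the whole block is unreachable
Dead: 'if (false) { k = 41; }'


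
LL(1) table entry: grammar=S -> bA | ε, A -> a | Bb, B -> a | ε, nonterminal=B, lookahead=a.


For [B, a]: 'a' ∈ FIRST(a)
Entry: B -> a


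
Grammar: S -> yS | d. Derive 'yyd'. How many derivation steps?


Derivation: S => yS => yyS => yyd
Steps: 3


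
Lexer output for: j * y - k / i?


Scan left to right, longest-match per lexeme
Tokens: ID(j), OP(*), ID(y), OP(-), ID(k), OP(/), ID(i)


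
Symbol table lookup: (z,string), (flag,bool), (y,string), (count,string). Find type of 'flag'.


Lookup 'flag' → type bool


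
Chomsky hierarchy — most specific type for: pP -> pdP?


LHS has context (more than one symbol) and |LHS| ≤ |RHS|
Classification: Type 1 (Context-Sensitive)


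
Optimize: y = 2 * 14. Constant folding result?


2 * 14 = 28 at compile time
Optimized: y = 28


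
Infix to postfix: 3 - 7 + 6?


Left to right (same or higher precedence on left)
Postfix: 3 7 - 6 +


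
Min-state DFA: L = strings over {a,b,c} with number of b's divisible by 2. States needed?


Track (count of b) mod 2: states 0..1, accept at 0
Minimal DFA: 2 states


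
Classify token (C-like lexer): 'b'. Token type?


Pattern: letter/underscore followed by alphanumerics, not a keyword
Type: IDENTIFIER


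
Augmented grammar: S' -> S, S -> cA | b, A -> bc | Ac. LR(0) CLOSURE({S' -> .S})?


Start: S' -> .S
For each item with dot before a nonterminal B, add B -> .γ for every B-production
Closure: [S' -> .S, S -> .cA, S -> .b]


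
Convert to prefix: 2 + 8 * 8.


'*' binds tighter: tree is (+ 2 (* 8 8))
Prefix: + 2 * 8 8


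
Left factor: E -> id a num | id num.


Common prefix: 'id'
Factored: E -> id E', E' -> a num | num


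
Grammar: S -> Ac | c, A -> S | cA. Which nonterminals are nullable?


A nonterminal is nullable iff some alternative derives ε (directly, or every symbol in it is nullable)
Nullable: {}


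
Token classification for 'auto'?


Pattern: reserved word
Type: KEYWORD


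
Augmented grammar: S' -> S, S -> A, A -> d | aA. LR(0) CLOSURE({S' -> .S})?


Start: S' -> .S
For each item with dot before a nonterminal B, add B -> .γ for every B-production
Closure: [S' -> .S, S -> .A, A -> .d, A -> .aA]


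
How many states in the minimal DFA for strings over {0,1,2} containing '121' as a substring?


KMP-style automaton: 3 progress states + 1 absorbing accept = 4
Minimal DFA: 4 states


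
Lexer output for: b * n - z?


Scan left to right, longest-match per lexeme
Tokens: ID(b), OP(*), ID(n), OP(-), ID(z)


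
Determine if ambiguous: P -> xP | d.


right-linear, alternatives start with distinct terminals 'x' vs 'd': unique leftmost derivation
Unambiguous


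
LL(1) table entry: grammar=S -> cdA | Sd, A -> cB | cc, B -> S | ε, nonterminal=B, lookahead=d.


For [B, d]: ε is nullable and 'd' ∈ FOLLOW(B)
Entry: B -> ε


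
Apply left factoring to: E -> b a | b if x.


Common prefix: 'b'
Factored: E -> b E', E' -> a | if x


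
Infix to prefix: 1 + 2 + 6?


left-to-right (same/higher precedence on left): tree is (+ (+ 1 2) 6)
Prefix: + + 1 2 6


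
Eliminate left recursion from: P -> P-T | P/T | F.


Left-recursive alternatives: P-T, P/T; non-recursive: F
Introduce P': P -> FP', P' -> -TP' | /TP' | ε


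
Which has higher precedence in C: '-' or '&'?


'-' is additive (level 9); '&' is bitwise AND (level 5)
Higher level binds tighter
'-' has higher precedence than '&'


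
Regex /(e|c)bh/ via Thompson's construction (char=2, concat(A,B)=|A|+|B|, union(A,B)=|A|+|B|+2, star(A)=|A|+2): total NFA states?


Syntax tree has 4 char leaf(s), 1 union(s), 0 star(s)
chars contribute 4×2 = 8; each union adds +2; each star adds +2
Total: 8 + 2 + 0 = 10 states


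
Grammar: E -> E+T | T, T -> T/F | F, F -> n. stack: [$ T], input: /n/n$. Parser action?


shift '/' to continue T -> T/F
Action: shift


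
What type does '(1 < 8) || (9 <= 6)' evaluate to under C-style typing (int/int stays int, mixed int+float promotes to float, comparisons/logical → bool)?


Operand types: bool || bool
Rule: logical operators take bool operands and yield bool
Result type: bool


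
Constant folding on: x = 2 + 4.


2 + 4 = 6 at compile time
Optimized: x = 6


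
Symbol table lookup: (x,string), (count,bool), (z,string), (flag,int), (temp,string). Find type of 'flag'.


Lookup 'flag' → type int


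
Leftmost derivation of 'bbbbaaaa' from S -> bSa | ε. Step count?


Derivation: S => bSa => bbSaa => bbbSaaa => bbbbSaaaa => bbbbaaaa
Steps: 5


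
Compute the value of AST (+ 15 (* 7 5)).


Evaluate inner: (* 7 5) = 35
Evaluate root: (+ 15 35) = 50
Result: 50


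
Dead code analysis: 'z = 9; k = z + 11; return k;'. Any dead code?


z is read by k's definition; k is returned
No dead code


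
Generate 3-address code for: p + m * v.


Break into single-operator statements:
t1 = m * v
t2 = p + t1


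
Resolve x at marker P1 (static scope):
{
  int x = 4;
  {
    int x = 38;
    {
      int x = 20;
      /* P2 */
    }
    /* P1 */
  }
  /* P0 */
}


x declared in the same block as P1
x = 38


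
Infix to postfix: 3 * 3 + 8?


Left to right (same or higher precedence on left)
Postfix: 3 3 * 8 +


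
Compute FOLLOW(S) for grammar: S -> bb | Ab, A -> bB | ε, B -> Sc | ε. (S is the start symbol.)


$ ∈ FOLLOW(S). For each A -> αBβ: add FIRST(β)\{ε} to FOLLOW(B); if β nullable, add FOLLOW(A).
FOLLOW(S) = {$, c}


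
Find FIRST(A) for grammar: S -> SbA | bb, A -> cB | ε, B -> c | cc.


Per alternative of A: FIRST(cB) = {c}; FIRST(ε) = {ε}
FIRST(A) = {c, ε}


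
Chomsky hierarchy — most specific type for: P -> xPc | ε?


Single nonterminal LHS, but x^n c^n is not regular
Classification: Type 2 (Context-Free)


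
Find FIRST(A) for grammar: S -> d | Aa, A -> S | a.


Per alternative of A: FIRST(S) = {a, d}; FIRST(a) = {a}
FIRST(A) = {a, d}


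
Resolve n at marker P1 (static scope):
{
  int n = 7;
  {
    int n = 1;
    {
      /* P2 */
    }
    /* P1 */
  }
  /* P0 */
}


n declared in the same block as P1
n = 1


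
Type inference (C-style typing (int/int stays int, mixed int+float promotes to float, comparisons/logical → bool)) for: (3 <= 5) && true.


Operand types: bool && bool
Rule: logical operators take bool operands and yield bool
Result type: bool


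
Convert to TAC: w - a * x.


Break into single-operator statements:
t1 = a * x
t2 = w - t1


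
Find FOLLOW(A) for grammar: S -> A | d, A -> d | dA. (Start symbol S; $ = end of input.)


$ ∈ FOLLOW(S). For each A -> αBβ: add FIRST(β)\{ε} to FOLLOW(B); if β nullable, add FOLLOW(A).
FOLLOW(A) = {$}


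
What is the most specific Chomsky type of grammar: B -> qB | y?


Right-linear: every RHS is a terminal or a terminal followed by one nonterminal
Classification: Type 3 (Regular)


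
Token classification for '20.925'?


Pattern: digits with a decimal point
Type: FLOAT_LITERAL


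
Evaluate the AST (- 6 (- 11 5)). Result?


Evaluate inner: (- 11 5) = 6
Evaluate root: (- 6 6) = 0
Result: 0


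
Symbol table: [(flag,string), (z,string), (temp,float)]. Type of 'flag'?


Lookup 'flag' → type string


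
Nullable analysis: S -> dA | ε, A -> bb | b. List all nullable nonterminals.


A nonterminal is nullable iff some alternative derives ε (directly, or every symbol in it is nullable)
Nullable: {S}


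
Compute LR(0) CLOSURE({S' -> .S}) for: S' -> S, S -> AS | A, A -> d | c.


Start: S' -> .S
For each item with dot before a nonterminal B, add B -> .γ for every B-production
Closure: [S' -> .S, S -> .AS, S -> .A, A -> .d, A -> .c]


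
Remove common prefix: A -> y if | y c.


Common prefix: 'y'
Factored: A -> y A', A' -> if | c


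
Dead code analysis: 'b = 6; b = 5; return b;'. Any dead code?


first assignment to b is overwritten before any read
Dead: 'b = 6'


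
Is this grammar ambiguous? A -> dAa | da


balanced d^n…a^n: each string has a unique parse
Unambiguous


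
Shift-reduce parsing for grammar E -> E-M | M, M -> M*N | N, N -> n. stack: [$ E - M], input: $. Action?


handle 'E-M' on top; lookahead ∈ FOLLOW(E) = {-, $}
Action: reduce (E -> E-M)


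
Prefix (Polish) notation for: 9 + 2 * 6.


'*' binds tighter: tree is (+ 9 (* 2 6))
Prefix: + 9 * 2 6


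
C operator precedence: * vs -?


'*' is multiplicative (level 10); '-' is additive (level 9)
Higher level binds tighter
'*' has higher precedence than '-'


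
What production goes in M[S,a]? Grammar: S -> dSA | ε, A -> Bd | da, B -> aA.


For [S, a]: ε is nullable and 'a' ∈ FOLLOW(S)
Entry: S -> ε


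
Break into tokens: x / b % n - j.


Scan left to right, longest-match per lexeme
Tokens: ID(x), OP(/), ID(b), OP(%), ID(n), OP(-), ID(j)


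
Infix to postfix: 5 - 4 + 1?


Left to right (same or higher precedence on left)
Postfix: 5 4 - 1 +


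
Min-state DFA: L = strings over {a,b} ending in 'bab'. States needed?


Track the longest suffix of input matching a prefix of 'bab': 4 classes (prefixes of length 0..3)
Minimal DFA: 4 states


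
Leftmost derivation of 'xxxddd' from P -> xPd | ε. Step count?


Derivation: P => xPd => xxPdd => xxxPddd => xxxddd
Steps: 4


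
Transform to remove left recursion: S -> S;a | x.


Left-recursive alternatives: S;a; non-recursive: x
Introduce S': S -> xS', S' -> ;aS' | ε


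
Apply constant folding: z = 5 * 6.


5 * 6 = 30 at compile time
Optimized: z = 30


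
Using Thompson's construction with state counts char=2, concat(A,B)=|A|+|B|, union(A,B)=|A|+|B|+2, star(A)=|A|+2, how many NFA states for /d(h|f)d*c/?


Syntax tree has 5 char leaf(s), 1 union(s), 1 star(s)
chars contribute 5×2 = 10; each union adds +2; each star adds +2
Total: 10 + 2 + 2 = 14 states


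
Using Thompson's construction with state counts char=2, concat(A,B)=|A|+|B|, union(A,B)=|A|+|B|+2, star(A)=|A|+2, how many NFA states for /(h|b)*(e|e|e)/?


Syntax tree has 5 char leaf(s), 3 union(s), 1 star(s)
chars contribute 5×2 = 10; each union adds +2; each star adds +2
Total: 10 + 6 + 2 = 18 states


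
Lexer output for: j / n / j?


Scan left to right, longest-match per lexeme
Tokens: ID(j), OP(/), ID(n), OP(/), ID(j)


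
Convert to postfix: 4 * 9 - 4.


Left to right (same or higher precedence on left)
Postfix: 4 9 * 4 -


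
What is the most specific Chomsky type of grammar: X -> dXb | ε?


Single nonterminal LHS, but d^n b^n is not regular
Classification: Type 2 (Context-Free)


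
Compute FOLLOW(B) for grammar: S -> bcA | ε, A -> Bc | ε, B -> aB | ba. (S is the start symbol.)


$ ∈ FOLLOW(S). For each A -> αBβ: add FIRST(β)\{ε} to FOLLOW(B); if β nullable, add FOLLOW(A).
FOLLOW(B) = {c}


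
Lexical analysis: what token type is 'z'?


Pattern: letter/underscore followed by alphanumerics, not a keyword
Type: IDENTIFIER


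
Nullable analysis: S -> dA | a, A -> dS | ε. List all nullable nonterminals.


A nonterminal is nullable iff some alternative derives ε (directly, or every symbol in it is nullable)
Nullable: {A}


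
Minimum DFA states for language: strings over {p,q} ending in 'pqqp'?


Track the longest suffix of input matching a prefix of 'pqqp': 5 classes (prefixes of length 0..4)
Minimal DFA: 5 states


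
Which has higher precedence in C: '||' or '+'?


'+' is additive (level 9); '||' is logical OR (level 1)
Higher level binds tighter
'+' has higher precedence than '||'


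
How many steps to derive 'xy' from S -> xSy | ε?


Derivation: S => xSy => xy
Steps: 2


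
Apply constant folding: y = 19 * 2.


19 * 2 = 38 at compile time
Optimized: y = 38


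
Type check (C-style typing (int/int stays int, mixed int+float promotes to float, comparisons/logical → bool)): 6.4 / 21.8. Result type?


Operand types: float / float
Rule: mixed int/float promotes to float; int/int stays int
Result type: float


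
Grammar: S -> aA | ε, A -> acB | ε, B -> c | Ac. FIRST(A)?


Per alternative of A: FIRST(acB) = {a}; FIRST(ε) = {ε}
FIRST(A) = {a, ε}


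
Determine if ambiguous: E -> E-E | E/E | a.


'a-a/a' has two parse trees (no precedence encoded between - and /)
Ambiguous


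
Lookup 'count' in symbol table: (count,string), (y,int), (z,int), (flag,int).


Lookup 'count' → type string


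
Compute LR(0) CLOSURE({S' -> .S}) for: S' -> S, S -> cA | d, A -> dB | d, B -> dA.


Start: S' -> .S
For each item with dot before a nonterminal B, add B -> .γ for every B-production
Closure: [S' -> .S, S -> .cA, S -> .d]


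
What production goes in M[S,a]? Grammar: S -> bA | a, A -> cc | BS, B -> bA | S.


For [S, a]: 'a' ∈ FIRST(a)
Entry: S -> a


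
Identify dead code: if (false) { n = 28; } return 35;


condition is constant false, so the whole block is unreachable
Dead: 'if (false) { n = 28; }'


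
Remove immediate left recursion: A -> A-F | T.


Left-recursive alternatives: A-F; non-recursive: T
Introduce A': A -> TA', A' -> -FA' | ε


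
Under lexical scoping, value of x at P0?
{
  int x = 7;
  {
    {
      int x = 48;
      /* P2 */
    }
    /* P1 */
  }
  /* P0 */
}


x declared in the same block as P0
x = 7


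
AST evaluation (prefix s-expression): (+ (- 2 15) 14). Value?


Evaluate inner: (- 2 15) = -13
Evaluate root: (+ -13 14) = 1
Result: 1


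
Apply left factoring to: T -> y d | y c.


Common prefix: 'y'
Factored: T -> y T', T' -> d | c


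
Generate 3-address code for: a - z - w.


Break into single-operator statements:
t1 = a - z
t2 = t1 - w


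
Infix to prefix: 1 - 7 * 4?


'*' binds tighter: tree is (- 1 (* 7 4))
Prefix: - 1 * 7 4


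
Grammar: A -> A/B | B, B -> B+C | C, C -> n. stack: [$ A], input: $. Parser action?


start symbol A on stack, input exhausted
Action: accept


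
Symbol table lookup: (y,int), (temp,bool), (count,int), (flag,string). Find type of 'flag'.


Lookup 'flag' → type string


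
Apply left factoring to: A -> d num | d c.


Common prefix: 'd'
Factored: A -> d A', A' -> num | c


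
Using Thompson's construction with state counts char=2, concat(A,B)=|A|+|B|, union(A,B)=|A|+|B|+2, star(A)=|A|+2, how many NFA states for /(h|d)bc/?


Syntax tree has 4 char leaf(s), 1 union(s), 0 star(s)
chars contribute 4×2 = 8; each union adds +2; each star adds +2
Total: 8 + 2 + 0 = 10 states


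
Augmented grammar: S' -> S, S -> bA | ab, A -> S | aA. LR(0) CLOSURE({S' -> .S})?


Start: S' -> .S
For each item with dot before a nonterminal B, add B -> .γ for every B-production
Closure: [S' -> .S, S -> .bA, S -> .ab]


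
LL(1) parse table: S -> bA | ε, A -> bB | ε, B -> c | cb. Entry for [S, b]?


For [S, b]: 'b' ∈ FIRST(bA)
Entry: S -> bA


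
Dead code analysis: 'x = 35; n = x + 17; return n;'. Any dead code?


x is read by n's definition; n is returned
No dead code


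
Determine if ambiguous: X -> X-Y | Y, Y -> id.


precedence layered via separate nonterminal Y: deterministic
Unambiguous


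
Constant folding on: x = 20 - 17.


20 - 17 = 3 at compile time
Optimized: x = 3


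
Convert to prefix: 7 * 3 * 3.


left-to-right (same/higher precedence on left): tree is (* (* 7 3) 3)
Prefix: * * 7 3 3


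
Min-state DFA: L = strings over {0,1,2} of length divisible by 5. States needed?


Track length mod 5: states 0..4, accept at 0
Minimal DFA: 5 states


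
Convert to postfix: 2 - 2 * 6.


* has higher precedence, evaluate 2*6 first
Postfix: 2 2 6 * -


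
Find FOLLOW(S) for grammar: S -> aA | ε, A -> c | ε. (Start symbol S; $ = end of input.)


$ ∈ FOLLOW(S). For each A -> αBβ: add FIRST(β)\{ε} to FOLLOW(B); if β nullable, add FOLLOW(A).
FOLLOW(S) = {$}


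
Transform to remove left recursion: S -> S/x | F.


Left-recursive alternatives: S/x; non-recursive: F
Introduce S': S -> FS', S' -> /xS' | ε


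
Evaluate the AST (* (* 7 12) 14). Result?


Evaluate inner: (* 7 12) = 84
Evaluate root: (* 84 14) = 1176
Result: 1176


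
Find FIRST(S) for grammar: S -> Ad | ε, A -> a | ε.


Per alternative of S: FIRST(Ad) = {a, d}; FIRST(ε) = {ε}
FIRST(S) = {a, d, ε}


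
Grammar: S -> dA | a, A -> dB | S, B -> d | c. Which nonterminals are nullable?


A nonterminal is nullable iff some alternative derives ε (directly, or every symbol in it is nullable)
Nullable: {}


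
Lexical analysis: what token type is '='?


Pattern: operator symbol
Type: OPERATOR


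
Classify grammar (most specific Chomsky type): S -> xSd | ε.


Single nonterminal LHS, but x^n d^n is not regular
Classification: Type 2 (Context-Free)


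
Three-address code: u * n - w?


Break into single-operator statements:
t1 = u * n
t2 = t1 - w


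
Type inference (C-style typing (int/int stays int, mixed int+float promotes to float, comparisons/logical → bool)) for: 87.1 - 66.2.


Operand types: float - float
Rule: mixed int/float promotes to float; int/int stays int
Result type: float


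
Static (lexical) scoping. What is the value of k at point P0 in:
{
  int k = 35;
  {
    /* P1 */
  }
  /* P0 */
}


k declared in the same block as P0
k = 35


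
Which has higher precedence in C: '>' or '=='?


'>' is relational (level 7); '==' is equality (level 6)
Higher level binds tighter
'>' has higher precedence than '=='


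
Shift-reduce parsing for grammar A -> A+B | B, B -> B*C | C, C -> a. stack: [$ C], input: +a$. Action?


'C' (not preceded by B*) is the handle for B -> C
Action: reduce (B -> C)


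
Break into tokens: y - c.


Scan left to right, longest-match per lexeme
Tokens: ID(y), OP(-), ID(c)


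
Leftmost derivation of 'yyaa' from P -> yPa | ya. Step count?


Derivation: P => yPa => yyaa
Steps: 2


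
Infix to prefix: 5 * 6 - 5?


left-to-right (same/higher precedence on left): tree is (- (* 5 6) 5)
Prefix: - * 5 6 5


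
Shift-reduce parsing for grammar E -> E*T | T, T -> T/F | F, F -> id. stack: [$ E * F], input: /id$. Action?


'F' (not preceded by T/) is the handle for T -> F
Action: reduce (T -> F)


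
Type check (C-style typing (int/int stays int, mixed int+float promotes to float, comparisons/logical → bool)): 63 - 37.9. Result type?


Operand types: int - float
Rule: mixed int/float promotes to float; int/int stays int
Result type: float


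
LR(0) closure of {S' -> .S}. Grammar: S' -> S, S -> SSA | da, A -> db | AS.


Start: S' -> .S
For each item with dot before a nonterminal B, add B -> .γ for every B-production
Closure: [S' -> .S, S -> .SSA, S -> .da]


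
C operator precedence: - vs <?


'-' is additive (level 9); '<' is relational (level 7)
Higher level binds tighter
'-' has higher precedence than '<'


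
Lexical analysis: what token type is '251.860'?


Pattern: digits with a decimal point
Type: FLOAT_LITERAL


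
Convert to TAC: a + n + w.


Break into single-operator statements:
t1 = a + n
t2 = t1 + w


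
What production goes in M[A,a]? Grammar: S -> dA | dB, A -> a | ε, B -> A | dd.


For [A, a]: 'a' ∈ FIRST(a)
Entry: A -> a


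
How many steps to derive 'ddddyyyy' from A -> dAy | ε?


Derivation: A => dAy => ddAyy => dddAyyy => ddddAyyyy => ddddyyyy
Steps: 5


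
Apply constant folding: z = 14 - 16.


14 - 16 = -2 at compile time
Optimized: z = -2


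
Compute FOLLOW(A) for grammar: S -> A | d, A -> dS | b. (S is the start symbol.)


$ ∈ FOLLOW(S). For each A -> αBβ: add FIRST(β)\{ε} to FOLLOW(B); if β nullable, add FOLLOW(A).
FOLLOW(A) = {$}


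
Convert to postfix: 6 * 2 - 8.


Left to right (same or higher precedence on left)
Postfix: 6 2 * 8 -


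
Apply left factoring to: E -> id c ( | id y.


Common prefix: 'id'
Factored: E -> id E', E' -> c ( | y


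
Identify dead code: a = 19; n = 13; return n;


a is assigned but never read
Dead: 'a = 19'


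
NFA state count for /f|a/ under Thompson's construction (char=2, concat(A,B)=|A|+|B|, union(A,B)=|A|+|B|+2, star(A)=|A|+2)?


Syntax tree has 2 char leaf(s), 1 union(s), 0 star(s)
chars contribute 2×2 = 4; each union adds +2; each star adds +2
Total: 4 + 2 + 0 = 6 states


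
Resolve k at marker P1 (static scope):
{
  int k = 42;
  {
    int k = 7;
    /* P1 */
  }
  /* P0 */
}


k declared in the same block as P1
k = 7


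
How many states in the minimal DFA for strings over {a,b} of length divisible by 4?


Track length mod 4: states 0..3, accept at 0
Minimal DFA: 4 states


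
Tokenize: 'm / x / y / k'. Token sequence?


Scan left to right, longest-match per lexeme
Tokens: ID(m), OP(/), ID(x), OP(/), ID(y), OP(/), ID(k)


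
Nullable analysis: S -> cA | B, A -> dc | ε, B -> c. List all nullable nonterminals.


A nonterminal is nullable iff some alternative derives ε (directly, or every symbol in it is nullable)
Nullable: {A}


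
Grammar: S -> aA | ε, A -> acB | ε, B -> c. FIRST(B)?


Per alternative of B: FIRST(c) = {c}
FIRST(B) = {c}


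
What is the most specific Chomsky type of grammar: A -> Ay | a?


Left-linear: every RHS is a terminal or one nonterminal followed by a terminal
Classification: Type 3 (Regular)


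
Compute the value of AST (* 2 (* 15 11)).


Evaluate inner: (* 15 11) = 165
Evaluate root: (* 2 165) = 330
Result: 330


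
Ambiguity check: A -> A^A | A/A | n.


'n^n/n' has two parse trees (no precedence encoded between ^ and /)
Ambiguous


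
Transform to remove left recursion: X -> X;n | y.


Left-recursive alternatives: X;n; non-recursive: y
Introduce X': X -> yX', X' -> ;nX' | ε


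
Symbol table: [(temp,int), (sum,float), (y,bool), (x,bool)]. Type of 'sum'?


Lookup 'sum' → type float


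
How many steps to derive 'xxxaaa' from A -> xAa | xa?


Derivation: A => xAa => xxAaa => xxxaaa
Steps: 3


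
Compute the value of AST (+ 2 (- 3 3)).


Evaluate inner: (- 3 3) = 0
Evaluate root: (+ 2 0) = 2
Result: 2


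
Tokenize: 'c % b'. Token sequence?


Scan left to right, longest-match per lexeme
Tokens: ID(c), OP(%), ID(b)


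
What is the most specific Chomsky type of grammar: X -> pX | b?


Right-linear: every RHS is a terminal or a terminal followed by one nonterminal
Classification: Type 3 (Regular)


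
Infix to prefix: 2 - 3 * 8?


'*' binds tighter: tree is (- 2 (* 3 8))
Prefix: - 2 * 3 8


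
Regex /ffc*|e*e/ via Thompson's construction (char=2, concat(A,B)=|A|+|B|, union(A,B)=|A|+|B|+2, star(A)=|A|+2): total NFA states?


Syntax tree has 5 char leaf(s), 1 union(s), 2 star(s)
chars contribute 5×2 = 10; each union adds +2; each star adds +2
Total: 10 + 2 + 4 = 16 states


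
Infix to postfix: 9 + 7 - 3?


Left to right (same or higher precedence on left)
Postfix: 9 7 + 3 -


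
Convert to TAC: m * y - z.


Break into single-operator statements:
t1 = m * y
t2 = t1 - z


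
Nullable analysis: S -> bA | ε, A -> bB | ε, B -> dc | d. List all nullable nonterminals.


A nonterminal is nullable iff some alternative derives ε (directly, or every symbol in it is nullable)
Nullable: {A, S}


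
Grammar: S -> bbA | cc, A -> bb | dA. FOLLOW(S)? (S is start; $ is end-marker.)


$ ∈ FOLLOW(S). For each A -> αBβ: add FIRST(β)\{ε} to FOLLOW(B); if β nullable, add FOLLOW(A).
FOLLOW(S) = {$}


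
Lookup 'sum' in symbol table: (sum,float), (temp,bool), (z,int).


Lookup 'sum' → type float


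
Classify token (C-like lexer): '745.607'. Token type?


Pattern: digits with a decimal point
Type: FLOAT_LITERAL


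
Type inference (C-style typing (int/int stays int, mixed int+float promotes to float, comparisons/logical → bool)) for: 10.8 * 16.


Operand types: float * int
Rule: mixed int/float promotes to float; int/int stays int
Result type: float


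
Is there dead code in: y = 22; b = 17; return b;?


y is assigned but never read
Dead: 'y = 22'


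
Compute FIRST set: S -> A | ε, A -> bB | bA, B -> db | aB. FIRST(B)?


Per alternative of B: FIRST(db) = {d}; FIRST(aB) = {a}
FIRST(B) = {a, d}


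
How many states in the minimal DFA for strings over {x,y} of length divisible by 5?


Track length mod 5: states 0..4, accept at 0
Minimal DFA: 5 states


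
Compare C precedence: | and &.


'&' is bitwise AND (level 5); '|' is bitwise OR (level 3)
Higher level binds tighter
'&' has higher precedence than '|'


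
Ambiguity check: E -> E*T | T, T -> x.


precedence layered via separate nonterminal T: deterministic
Unambiguous


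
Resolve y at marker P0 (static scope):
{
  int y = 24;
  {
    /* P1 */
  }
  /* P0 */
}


y declared in the same block as P0
y = 24


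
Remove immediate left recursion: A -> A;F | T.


Left-recursive alternatives: A;F; non-recursive: T
Introduce A': A -> TA', A' -> ;FA' | ε


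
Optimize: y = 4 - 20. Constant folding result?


4 - 20 = -16 at compile time
Optimized: y = -16


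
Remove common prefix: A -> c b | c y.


Common prefix: 'c'
Factored: A -> c A', A' -> b | y


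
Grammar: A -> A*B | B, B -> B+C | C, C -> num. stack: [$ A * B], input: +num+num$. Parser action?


'+' can extend B; shift to build B -> B+C
Action: shift


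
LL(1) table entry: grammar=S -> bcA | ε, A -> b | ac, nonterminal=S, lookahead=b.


For [S, b]: 'b' ∈ FIRST(bcA)
Entry: S -> bcA


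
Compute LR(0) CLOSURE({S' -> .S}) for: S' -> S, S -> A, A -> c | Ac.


Start: S' -> .S
For each item with dot before a nonterminal B, add B -> .γ for every B-production
Closure: [S' -> .S, S -> .A, A -> .c, A -> .Ac]


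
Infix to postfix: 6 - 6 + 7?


Left to right (same or higher precedence on left)
Postfix: 6 6 - 7 +


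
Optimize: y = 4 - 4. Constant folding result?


4 - 4 = 0 at compile time
Optimized: y = 0
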